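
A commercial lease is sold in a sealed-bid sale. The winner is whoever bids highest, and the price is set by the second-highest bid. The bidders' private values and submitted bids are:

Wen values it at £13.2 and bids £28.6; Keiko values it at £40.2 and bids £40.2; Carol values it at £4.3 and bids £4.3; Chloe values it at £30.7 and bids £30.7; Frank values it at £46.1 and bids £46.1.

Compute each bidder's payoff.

Wen £0.0, Keiko £0.0, Carol £0.0, Chloe £0.0, Frank £5.9.

Ordered from highest: Frank £46.1; Keiko £40.2; Chloe £30.7; Wen £28.6; Carol £4.3.
Frank has the top bid and wins; the price is the second-highest bid, £40.2.
Frank's payoff = £46.1 − £40.2 = £5.9. All other bidders lose, so their payoff is 0.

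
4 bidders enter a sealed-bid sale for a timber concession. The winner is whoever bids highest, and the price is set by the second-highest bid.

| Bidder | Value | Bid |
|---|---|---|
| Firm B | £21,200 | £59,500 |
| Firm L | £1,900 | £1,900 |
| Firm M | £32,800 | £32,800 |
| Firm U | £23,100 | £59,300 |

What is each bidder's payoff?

Firm B -£38,100, Firm L £0, Firm M £0, Firm U £0.

Bids in descending order: Firm B £59,500 > Firm U £59,300 > Firm M £32,800 > Firm L £1,900.
Firm B has the top bid and wins; the price is the second-highest bid, £59,300.
Firm B's payoff = £21,200 − £59,300 = -£38,100. All other bidders lose, so their payoff is 0.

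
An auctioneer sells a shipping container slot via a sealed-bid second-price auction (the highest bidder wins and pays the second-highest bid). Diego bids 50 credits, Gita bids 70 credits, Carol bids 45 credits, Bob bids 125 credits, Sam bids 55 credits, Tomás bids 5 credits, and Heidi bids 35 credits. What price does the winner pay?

Ordered from highest: Bob 125 credits, then Gita 70 credits, then Sam 55 credits, then Diego 50 credits, then Carol 45 credits, then Heidi 35 credits, then Tomás 5 credits.
Bob is the highest bidder, so Bob wins.
Under the second-price rule, the price is the second-highest bid: 70 credits.

Price paid: 70 credits.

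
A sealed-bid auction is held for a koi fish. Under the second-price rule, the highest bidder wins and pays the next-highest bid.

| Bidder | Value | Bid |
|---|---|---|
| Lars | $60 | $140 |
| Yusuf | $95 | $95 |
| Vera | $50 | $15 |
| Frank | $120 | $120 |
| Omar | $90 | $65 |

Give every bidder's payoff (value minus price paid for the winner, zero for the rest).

Bids in descending order: Lars $140 > Frank $120 > Yusuf $95 > Omar $65 > Vera $15.
Lars has the top bid and wins; the price is the second-highest bid, $120.
Lars's payoff = $60 − $120 = -$60. All other bidders lose, so their payoff is 0.

Payoffs: Lars -$60, Yusuf $0, Vera $0, Frank $0, Omar $0.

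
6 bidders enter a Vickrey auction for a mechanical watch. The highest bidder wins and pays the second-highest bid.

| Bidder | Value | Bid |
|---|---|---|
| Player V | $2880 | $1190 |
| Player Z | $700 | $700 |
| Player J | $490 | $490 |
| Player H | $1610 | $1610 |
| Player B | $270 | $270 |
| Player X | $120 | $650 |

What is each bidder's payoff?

Ordered from highest: Player H $1610 > Player V $1190 > Player Z $700 > Player X $650 > Player J $490 > Player B $270.
Player H has the top bid and wins; the price is the second-highest bid, $1190.
Player H's payoff = $1610 − $1190 = $420. All other bidders lose, so their payoff is 0.

Payoffs: Player V $0, Player Z $0, Player J $0, Player H $420, Player B $0, Player X $0.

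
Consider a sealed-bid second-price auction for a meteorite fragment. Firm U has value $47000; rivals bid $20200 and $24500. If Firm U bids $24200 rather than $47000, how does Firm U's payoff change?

The highest competing bid is $24500.
Bidding truthfully at $47000: Firm U has the top bid, wins, and pays the second-highest bid $24500. Payoff = $47000 − $24500 = $22500.
Bidding $24200: the top bid is $24500 (a rival), so Firm U loses. Payoff = $0.
Change = $0 − $22500 = -$22500.

-$22500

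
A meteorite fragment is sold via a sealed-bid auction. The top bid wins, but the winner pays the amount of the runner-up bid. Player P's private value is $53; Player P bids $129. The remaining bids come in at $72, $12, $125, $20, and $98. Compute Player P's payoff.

Highest competing bid: $125.
Player P's bid $129 is the highest overall, so Player P wins and pays the second-highest bid, $125.
Payoff = value − price = $53 − $125 = -$72.

Payoff = -$72.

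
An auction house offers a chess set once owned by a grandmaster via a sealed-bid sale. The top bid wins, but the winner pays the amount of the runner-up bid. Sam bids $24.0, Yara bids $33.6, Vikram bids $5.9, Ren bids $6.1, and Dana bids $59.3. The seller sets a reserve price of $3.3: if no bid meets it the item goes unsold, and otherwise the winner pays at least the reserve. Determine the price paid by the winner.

The winner pays $33.6.

Sorted high to low: Dana $59.3 > Yara $33.6 > Sam $24.0 > Ren $6.1 > Vikram $5.9.
Dana has the highest bid, so Dana wins.
The second-highest bid is $33.6, which exceeds the reserve, so that sets the price.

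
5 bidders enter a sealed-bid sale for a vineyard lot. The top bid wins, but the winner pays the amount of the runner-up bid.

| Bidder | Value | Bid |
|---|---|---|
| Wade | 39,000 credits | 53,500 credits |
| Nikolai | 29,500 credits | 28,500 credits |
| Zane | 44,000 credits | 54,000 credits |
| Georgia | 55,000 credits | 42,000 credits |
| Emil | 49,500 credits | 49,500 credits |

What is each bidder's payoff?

Payoffs: Wade 0 credits, Nikolai 0 credits, Zane -9,500 credits, Georgia 0 credits, Emil 0 credits.

Ordered from highest: Zane 54,000 credits, then Wade 53,500 credits, then Emil 49,500 credits, then Georgia 42,000 credits, then Nikolai 28,500 credits.
Zane has the top bid and wins; the price is the second-highest bid, 53,500 credits.
Zane's payoff = 44,000 credits − 53,500 credits = -9,500 credits. All other bidders lose, so their payoff is 0.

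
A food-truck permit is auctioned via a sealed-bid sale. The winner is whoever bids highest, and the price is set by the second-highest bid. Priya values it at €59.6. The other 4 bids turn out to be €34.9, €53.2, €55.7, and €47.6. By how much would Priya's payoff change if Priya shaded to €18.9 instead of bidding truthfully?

Change in payoff: -€3.9.

The highest competing bid is €55.7.
Bidding truthfully at €59.6: Priya has the top bid, wins, and pays the second-highest bid €55.7. Payoff = €59.6 − €55.7 = €3.9.
Bidding €18.9: the top bid is €55.7 (a rival), so Priya loses. Payoff = €0.0.
Change = €0.0 − €3.9 = -€3.9.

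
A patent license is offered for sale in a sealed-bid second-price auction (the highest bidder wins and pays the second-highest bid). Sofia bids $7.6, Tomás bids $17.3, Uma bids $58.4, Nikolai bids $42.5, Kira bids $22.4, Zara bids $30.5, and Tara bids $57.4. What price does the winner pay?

Ordered from highest: Uma $58.4; Tara $57.4; Nikolai $42.5; Zara $30.5; Kira $22.4; Tomás $17.3; Sofia $7.6.
Uma is the highest bidder, so Uma wins.
Under the second-price rule, the price is the second-highest bid: $57.4.

The winner pays $57.4.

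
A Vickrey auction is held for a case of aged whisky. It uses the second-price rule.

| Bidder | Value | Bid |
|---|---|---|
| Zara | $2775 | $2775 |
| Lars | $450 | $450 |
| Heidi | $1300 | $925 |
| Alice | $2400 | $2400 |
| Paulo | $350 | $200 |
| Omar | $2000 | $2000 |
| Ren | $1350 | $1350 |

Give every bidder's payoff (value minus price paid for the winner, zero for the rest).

Payoffs: Zara $375, Lars $0, Heidi $0, Alice $0, Paulo $0, Omar $0, Ren $0.

Ordered from highest: Zara $2775; Alice $2400; Omar $2000; Ren $1350; Heidi $925; Lars $450; Paulo $200.
Zara has the top bid and wins; the price is the second-highest bid, $2400.
Zara's payoff = $2775 − $2400 = $375. All other bidders lose, so their payoff is 0.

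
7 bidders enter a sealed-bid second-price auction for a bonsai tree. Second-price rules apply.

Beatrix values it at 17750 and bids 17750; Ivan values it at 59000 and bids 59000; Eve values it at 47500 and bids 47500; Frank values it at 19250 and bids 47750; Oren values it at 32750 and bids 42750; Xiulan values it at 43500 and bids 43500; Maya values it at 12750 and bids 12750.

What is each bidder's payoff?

Ranking the bids: Ivan 59000; Frank 47750; Eve 47500; Xiulan 43500; Oren 42750; Beatrix 17750; Maya 12750.
Ivan has the top bid and wins; the price is the second-highest bid, 47750.
Ivan's payoff = 59000 − 47750 = 11250. All other bidders lose, so their payoff is 0.

Beatrix 0, Ivan 11250, Eve 0, Frank 0, Oren 0, Xiulan 0, Maya 0.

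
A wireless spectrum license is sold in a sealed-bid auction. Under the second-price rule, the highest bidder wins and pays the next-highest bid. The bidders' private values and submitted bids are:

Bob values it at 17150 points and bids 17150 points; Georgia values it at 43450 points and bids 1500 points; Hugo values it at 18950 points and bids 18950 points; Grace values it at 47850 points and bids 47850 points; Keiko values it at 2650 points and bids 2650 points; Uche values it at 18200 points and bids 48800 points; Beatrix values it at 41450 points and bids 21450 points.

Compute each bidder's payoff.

Bob 0 points, Georgia 0 points, Hugo 0 points, Grace 0 points, Keiko 0 points, Uche -29650 points, Beatrix 0 points.

Sorted high to low: Uche 48800 points; Grace 47850 points; Beatrix 21450 points; Hugo 18950 points; Bob 17150 points; Keiko 2650 points; Georgia 1500 points.
Uche has the top bid and wins; the price is the second-highest bid, 47850 points.
Uche's payoff = 18200 points − 47850 points = -29650 points. All other bidders lose, so their payoff is 0.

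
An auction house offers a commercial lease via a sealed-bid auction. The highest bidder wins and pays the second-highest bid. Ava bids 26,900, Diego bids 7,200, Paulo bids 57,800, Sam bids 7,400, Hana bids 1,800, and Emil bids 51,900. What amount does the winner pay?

Sorted high to low: Paulo 57,800; Emil 51,900; Ava 26,900; Sam 7,400; Diego 7,200; Hana 1,800.
Paulo has the highest bid, so Paulo wins.
The second-highest bid is 51,900, so that is what Paulo pays.

51,900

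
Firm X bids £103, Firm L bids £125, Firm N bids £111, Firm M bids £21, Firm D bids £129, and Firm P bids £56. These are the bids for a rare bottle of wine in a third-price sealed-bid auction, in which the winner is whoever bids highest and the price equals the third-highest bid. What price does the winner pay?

Price paid: £111.

Sorted high to low: Firm D £129 > Firm L £125 > Firm N £111 > Firm X £103 > Firm P £56 > Firm M £21.
Firm D is the highest bidder, so Firm D wins.
Under the third-price rule, the price is the third-highest bid: £111.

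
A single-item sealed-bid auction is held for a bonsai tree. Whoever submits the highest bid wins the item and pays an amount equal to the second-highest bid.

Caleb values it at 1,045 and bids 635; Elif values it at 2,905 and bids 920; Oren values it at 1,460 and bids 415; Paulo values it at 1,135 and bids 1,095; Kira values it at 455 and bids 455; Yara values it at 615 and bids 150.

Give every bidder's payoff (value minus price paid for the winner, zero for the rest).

Caleb 0, Elif 0, Oren 0, Paulo 215, Kira 0, Yara 0.

Bids in descending order: Paulo 1,095 > Elif 920 > Caleb 635 > Kira 455 > Oren 415 > Yara 150.
Paulo has the top bid and wins; the price is the second-highest bid, 920.
Paulo's payoff = 1,135 − 920 = 215. All other bidders lose, so their payoff is 0.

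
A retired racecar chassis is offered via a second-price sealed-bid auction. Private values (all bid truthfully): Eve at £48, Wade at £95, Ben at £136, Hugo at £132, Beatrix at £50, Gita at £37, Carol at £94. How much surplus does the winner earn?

Ranking the bids: Ben £136; Hugo £132; Wade £95; Carol £94; Beatrix £50; Eve £48; Gita £37.
Ben wins with the top bid and pays the second-highest, £132.
Surplus = £136 − £132 = £4.

£4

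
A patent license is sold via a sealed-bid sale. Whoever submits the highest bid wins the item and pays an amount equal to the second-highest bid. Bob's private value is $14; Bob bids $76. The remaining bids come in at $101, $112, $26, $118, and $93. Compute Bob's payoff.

Highest competing bid: $118.
Bob's bid $76 is not the highest, so Bob loses, pays nothing, and earns zero payoff.

Bob's payoff: $0.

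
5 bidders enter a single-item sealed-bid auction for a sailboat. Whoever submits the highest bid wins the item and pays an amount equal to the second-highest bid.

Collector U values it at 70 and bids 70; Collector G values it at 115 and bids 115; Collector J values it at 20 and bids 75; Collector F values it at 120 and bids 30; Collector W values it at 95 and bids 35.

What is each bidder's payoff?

Sorted high to low: Collector G 115, then Collector J 75, then Collector U 70, then Collector W 35, then Collector F 30.
Collector G has the top bid and wins; the price is the second-highest bid, 75.
Collector G's payoff = 115 − 75 = 40. All other bidders lose, so their payoff is 0.

Payoffs: Collector U 0, Collector G 40, Collector J 0, Collector F 0, Collector W 0.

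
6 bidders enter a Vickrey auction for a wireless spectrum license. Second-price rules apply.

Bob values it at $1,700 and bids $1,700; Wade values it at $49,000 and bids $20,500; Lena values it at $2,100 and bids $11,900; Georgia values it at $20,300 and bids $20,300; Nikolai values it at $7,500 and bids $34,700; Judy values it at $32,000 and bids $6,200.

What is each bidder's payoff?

Sorted high to low: Nikolai $34,700, then Wade $20,500, then Georgia $20,300, then Lena $11,900, then Judy $6,200, then Bob $1,700.
Nikolai has the top bid and wins; the price is the second-highest bid, $20,500.
Nikolai's payoff = $7,500 − $20,500 = -$13,000. All other bidders lose, so their payoff is 0.

Bob $0, Wade $0, Lena $0, Georgia $0, Nikolai -$13,000, Judy $0.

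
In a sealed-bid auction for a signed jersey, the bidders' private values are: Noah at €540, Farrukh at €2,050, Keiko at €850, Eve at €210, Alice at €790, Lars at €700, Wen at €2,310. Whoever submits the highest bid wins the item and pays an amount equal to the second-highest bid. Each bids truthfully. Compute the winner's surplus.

Surplus = €260.

Bids in descending order: Wen €2,310, then Farrukh €2,050, then Keiko €850, then Alice €790, then Lars €700, then Noah €540, then Eve €210.
Wen wins with the top bid and pays the second-highest, €2,050.
Surplus = €2,310 − €2,050 = €260.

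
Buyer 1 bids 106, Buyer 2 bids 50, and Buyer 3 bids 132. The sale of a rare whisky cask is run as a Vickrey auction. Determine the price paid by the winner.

Price paid: 106.

Ranking the bids: Buyer 3 132; Buyer 1 106; Buyer 2 50.
Buyer 3 has the highest bid, so Buyer 3 wins.
The second-highest bid is 106, so that is what Buyer 3 pays.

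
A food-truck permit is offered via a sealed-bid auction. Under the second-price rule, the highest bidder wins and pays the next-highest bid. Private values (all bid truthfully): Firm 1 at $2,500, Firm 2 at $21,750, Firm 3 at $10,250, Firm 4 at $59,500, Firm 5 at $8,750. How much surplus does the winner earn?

$37,750

Ordered from highest: Firm 4 $59,500; Firm 2 $21,750; Firm 3 $10,250; Firm 5 $8,750; Firm 1 $2,500.
Firm 4 wins with the top bid and pays the second-highest, $21,750.
Surplus = $59,500 − $21,750 = $37,750.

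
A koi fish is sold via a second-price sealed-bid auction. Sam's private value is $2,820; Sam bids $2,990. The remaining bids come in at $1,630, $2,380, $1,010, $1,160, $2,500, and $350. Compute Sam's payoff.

Highest competing bid: $2,500.
Sam's bid $2,990 is the highest overall, so Sam wins and pays the second-highest bid, $2,500.
Payoff = value − price = $2,820 − $2,500 = $320.

Sam's payoff: $320.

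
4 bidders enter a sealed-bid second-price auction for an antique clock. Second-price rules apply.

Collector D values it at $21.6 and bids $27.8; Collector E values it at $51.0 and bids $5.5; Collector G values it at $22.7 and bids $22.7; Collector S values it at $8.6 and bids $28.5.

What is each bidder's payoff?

Sorted high to low: Collector S $28.5 > Collector D $27.8 > Collector G $22.7 > Collector E $5.5.
Collector S has the top bid and wins; the price is the second-highest bid, $27.8.
Collector S's payoff = $8.6 − $27.8 = -$19.2. All other bidders lose, so their payoff is 0.

Payoffs: Collector D $0.0, Collector E $0.0, Collector G $0.0, Collector S -$19.2.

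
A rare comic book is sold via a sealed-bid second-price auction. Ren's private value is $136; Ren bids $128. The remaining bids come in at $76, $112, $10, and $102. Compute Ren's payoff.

Ren's payoff: $24.

Highest competing bid: $112.
Ren's bid $128 is the highest overall, so Ren wins and pays the second-highest bid, $112.
Payoff = value − price = $136 − $112 = $24.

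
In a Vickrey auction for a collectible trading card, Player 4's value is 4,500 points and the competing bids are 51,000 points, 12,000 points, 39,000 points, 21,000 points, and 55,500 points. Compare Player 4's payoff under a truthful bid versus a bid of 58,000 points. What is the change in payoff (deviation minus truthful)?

Change in payoff: -51,000 points.

The highest competing bid is 55,500 points.
Bidding truthfully at 4,500 points: the top bid is 55,500 points (a rival), so Player 4 loses. Payoff = 0 points.
Bidding 58,000 points: Player 4 has the top bid, wins, and pays the second-highest bid 55,500 points. Payoff = 4,500 points − 55,500 points = -51,000 points.
Change = -51,000 points − 0 points = -51,000 points.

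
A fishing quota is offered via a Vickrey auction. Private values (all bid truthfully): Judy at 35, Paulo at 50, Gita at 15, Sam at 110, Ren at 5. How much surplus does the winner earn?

Surplus = 60.

Bids in descending order: Sam 110 > Paulo 50 > Judy 35 > Gita 15 > Ren 5.
Sam wins with the top bid and pays the second-highest, 50.
Surplus = 110 − 50 = 60.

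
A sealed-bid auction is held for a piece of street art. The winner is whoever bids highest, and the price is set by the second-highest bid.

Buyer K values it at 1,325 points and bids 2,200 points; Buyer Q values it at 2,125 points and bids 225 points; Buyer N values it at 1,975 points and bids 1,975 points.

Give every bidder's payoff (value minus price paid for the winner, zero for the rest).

Payoffs: Buyer K -650 points, Buyer Q 0 points, Buyer N 0 points.

Ordered from highest: Buyer K 2,200 points > Buyer N 1,975 points > Buyer Q 225 points.
Buyer K has the top bid and wins; the price is the second-highest bid, 1,975 points.
Buyer K's payoff = 1,325 points − 1,975 points = -650 points. All other bidders lose, so their payoff is 0.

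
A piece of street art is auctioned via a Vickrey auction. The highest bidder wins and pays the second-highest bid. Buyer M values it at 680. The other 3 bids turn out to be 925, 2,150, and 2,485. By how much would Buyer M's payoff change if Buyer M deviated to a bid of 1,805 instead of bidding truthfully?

0

The highest competing bid is 2,485.
Bidding truthfully at 680: the top bid is 2,485 (a rival), so Buyer M loses. Payoff = 0.
Bidding 1,805: the top bid is 2,485 (a rival), so Buyer M loses. Payoff = 0.
Change = 0 − 0 = 0.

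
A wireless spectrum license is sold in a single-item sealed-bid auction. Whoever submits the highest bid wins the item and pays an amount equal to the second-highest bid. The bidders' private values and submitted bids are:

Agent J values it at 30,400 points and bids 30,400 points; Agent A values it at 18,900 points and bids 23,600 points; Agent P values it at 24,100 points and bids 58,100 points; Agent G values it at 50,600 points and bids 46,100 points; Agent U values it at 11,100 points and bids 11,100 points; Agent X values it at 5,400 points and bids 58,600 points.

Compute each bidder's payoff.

Ranking the bids: Agent X 58,600 points; Agent P 58,100 points; Agent G 46,100 points; Agent J 30,400 points; Agent A 23,600 points; Agent U 11,100 points.
Agent X has the top bid and wins; the price is the second-highest bid, 58,100 points.
Agent X's payoff = 5,400 points − 58,100 points = -52,700 points. All other bidders lose, so their payoff is 0.

Payoffs: Agent J 0 points, Agent A 0 points, Agent P 0 points, Agent G 0 points, Agent U 0 points, Agent X -52,700 points.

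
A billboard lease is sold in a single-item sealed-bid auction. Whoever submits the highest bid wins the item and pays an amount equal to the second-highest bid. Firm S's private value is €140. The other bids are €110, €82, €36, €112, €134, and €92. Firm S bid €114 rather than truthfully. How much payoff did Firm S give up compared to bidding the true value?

The highest competing bid is €134.
Bidding truthfully at €140: Firm S has the top bid, wins, and pays the second-highest bid €134. Payoff = €140 − €134 = €6.
Bidding €114: the top bid is €134 (a rival), so Firm S loses. Payoff = €0.
Regret = truthful payoff − actual payoff = €6 − €0 = €6.

Payoff forgone: €6.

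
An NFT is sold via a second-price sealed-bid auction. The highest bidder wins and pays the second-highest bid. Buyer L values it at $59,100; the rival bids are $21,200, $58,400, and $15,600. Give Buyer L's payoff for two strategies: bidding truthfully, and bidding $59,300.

(a) $700  (b) $700

The highest competing bid is $58,400.
Bidding truthfully at $59,100: Buyer L has the top bid, wins, and pays the second-highest bid $58,400. Payoff = $59,100 − $58,400 = $700.
Bidding $59,300: Buyer L has the top bid, wins, and pays the second-highest bid $58,400. Payoff = $59,100 − $58,400 = $700.
The bid only affects whether you win, not the price — here both bids land on the same side of the top rival bid, so the deviation is payoff-neutral.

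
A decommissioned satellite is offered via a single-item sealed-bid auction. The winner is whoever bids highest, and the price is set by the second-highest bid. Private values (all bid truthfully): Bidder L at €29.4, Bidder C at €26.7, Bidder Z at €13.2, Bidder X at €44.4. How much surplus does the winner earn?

Winner's surplus: €15.0.

Ordered from highest: Bidder X €44.4 > Bidder L €29.4 > Bidder C €26.7 > Bidder Z €13.2.
Bidder X wins with the top bid and pays the second-highest, €29.4.
Surplus = €44.4 − €29.4 = €15.0.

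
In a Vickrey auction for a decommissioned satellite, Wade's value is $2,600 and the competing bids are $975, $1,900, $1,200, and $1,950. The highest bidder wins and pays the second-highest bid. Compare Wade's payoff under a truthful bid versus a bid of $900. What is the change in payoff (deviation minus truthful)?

Payoff change: -$650.

The highest competing bid is $1,950.
Bidding truthfully at $2,600: Wade has the top bid, wins, and pays the second-highest bid $1,950. Payoff = $2,600 − $1,950 = $650.
Bidding $900: the top bid is $1,950 (a rival), so Wade loses. Payoff = $0.
Change = $0 − $650 = -$650.
Deviating from a truthful bid can only lose payoff in a second-price auction — never gain.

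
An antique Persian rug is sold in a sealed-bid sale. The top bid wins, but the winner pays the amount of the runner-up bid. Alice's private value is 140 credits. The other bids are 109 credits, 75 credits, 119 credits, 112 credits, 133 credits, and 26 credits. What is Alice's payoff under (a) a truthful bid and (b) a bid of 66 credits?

Truthful: 7 credits; alternative: 0 credits.

The highest competing bid is 133 credits.
Bidding truthfully at 140 credits: Alice has the top bid, wins, and pays the second-highest bid 133 credits. Payoff = 140 credits − 133 credits = 7 credits.
Bidding 66 credits: the top bid is 133 credits (a rival), so Alice loses. Payoff = 0 credits.
Deviating from a truthful bid can only lose payoff in a second-price auction — never gain.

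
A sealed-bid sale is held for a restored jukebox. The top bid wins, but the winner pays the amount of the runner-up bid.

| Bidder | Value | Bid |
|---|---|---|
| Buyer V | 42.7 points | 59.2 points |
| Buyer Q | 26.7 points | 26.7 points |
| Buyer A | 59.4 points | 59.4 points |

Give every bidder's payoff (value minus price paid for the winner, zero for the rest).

Bids in descending order: Buyer A 59.4 points > Buyer V 59.2 points > Buyer Q 26.7 points.
Buyer A has the top bid and wins; the price is the second-highest bid, 59.2 points.
Buyer A's payoff = 59.4 points − 59.2 points = 0.2 points. All other bidders lose, so their payoff is 0.

Buyer V 0.0 points, Buyer Q 0.0 points, Buyer A 0.2 points.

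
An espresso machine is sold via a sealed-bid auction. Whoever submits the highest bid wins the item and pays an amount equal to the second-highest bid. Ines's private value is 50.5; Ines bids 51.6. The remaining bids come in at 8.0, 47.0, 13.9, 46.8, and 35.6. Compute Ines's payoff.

3.5

Highest competing bid: 47.0.
Ines's bid 51.6 is the highest overall, so Ines wins and pays the second-highest bid, 47.0.
Payoff = value − price = 50.5 − 47.0 = 3.5.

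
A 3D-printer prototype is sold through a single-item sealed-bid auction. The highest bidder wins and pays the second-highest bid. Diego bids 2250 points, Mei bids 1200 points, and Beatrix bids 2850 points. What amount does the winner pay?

Price paid: 2250 points.

Bids in descending order: Beatrix 2850 points > Diego 2250 points > Mei 1200 points.
Beatrix has the highest bid, so Beatrix wins.
The second-highest bid is 2250 points, so that is what Beatrix pays.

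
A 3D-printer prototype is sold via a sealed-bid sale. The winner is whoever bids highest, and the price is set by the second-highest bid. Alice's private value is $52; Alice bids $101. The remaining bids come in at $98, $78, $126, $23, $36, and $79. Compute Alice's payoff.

Highest competing bid: $126.
Alice's bid $101 is not the highest, so Alice loses, pays nothing, and earns zero payoff.

Alice's payoff: $0.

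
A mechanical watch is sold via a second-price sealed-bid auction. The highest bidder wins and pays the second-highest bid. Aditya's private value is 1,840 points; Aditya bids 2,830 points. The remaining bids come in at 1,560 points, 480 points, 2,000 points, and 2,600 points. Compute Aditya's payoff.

Aditya's payoff: -760 points.

Highest competing bid: 2,600 points.
Aditya's bid 2,830 points is the highest overall, so Aditya wins and pays the second-highest bid, 2,600 points.
Payoff = value − price = 1,840 points − 2,600 points = -760 points.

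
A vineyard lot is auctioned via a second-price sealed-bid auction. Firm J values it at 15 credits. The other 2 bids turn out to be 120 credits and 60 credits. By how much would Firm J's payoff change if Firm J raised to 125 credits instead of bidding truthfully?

Payoff change: -105 credits.

The highest competing bid is 120 credits.
Bidding truthfully at 15 credits: the top bid is 120 credits (a rival), so Firm J loses. Payoff = 0 credits.
Bidding 125 credits: Firm J has the top bid, wins, and pays the second-highest bid 120 credits. Payoff = 15 credits − 120 credits = -105 credits.
Change = -105 credits − 0 credits = -105 credits.
Deviating from a truthful bid can only lose payoff in a second-price auction — never gain.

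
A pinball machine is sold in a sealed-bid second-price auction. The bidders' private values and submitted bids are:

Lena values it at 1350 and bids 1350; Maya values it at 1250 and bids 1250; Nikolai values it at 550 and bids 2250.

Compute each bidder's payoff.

Lena 0, Maya 0, Nikolai -800.

Ordered from highest: Nikolai 2250, then Lena 1350, then Maya 1250.
Nikolai has the top bid and wins; the price is the second-highest bid, 1350.
Nikolai's payoff = 550 − 1350 = -800. All other bidders lose, so their payoff is 0.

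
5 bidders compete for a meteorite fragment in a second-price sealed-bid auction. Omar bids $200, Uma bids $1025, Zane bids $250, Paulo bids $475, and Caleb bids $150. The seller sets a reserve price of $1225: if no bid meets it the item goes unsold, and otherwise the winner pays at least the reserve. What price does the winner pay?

unsold

Ranking the bids: Uma $1025, then Paulo $475, then Zane $250, then Omar $200, then Caleb $150.
The top bid $1025 is below the reserve $1225, so the item goes unsold and nothing is paid.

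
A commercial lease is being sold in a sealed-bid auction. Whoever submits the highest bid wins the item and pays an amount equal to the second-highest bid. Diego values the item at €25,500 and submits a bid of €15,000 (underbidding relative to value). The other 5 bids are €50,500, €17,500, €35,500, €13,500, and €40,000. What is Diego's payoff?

Diego's payoff: €0.

Highest competing bid: €50,500.
Diego's bid €15,000 is not the highest, so Diego loses, pays nothing, and earns zero payoff.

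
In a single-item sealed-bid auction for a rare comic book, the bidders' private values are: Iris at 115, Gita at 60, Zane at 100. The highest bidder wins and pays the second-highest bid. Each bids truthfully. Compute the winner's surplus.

Ordered from highest: Iris 115 > Zane 100 > Gita 60.
Iris wins with the top bid and pays the second-highest, 100.
Surplus = 115 − 100 = 15.

15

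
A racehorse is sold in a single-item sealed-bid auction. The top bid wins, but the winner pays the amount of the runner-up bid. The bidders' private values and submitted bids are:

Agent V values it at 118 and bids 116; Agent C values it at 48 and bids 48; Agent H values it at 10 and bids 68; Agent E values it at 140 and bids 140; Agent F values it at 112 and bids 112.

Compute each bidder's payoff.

Ordered from highest: Agent E 140, then Agent V 116, then Agent F 112, then Agent H 68, then Agent C 48.
Agent E has the top bid and wins; the price is the second-highest bid, 116.
Agent E's payoff = 140 − 116 = 24. All other bidders lose, so their payoff is 0.

Payoffs: Agent V 0, Agent C 0, Agent H 0, Agent E 24, Agent F 0.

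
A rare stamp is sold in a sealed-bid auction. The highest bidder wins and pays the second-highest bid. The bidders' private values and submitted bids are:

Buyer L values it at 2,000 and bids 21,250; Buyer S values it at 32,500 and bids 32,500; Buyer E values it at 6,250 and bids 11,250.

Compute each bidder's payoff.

Sorted high to low: Buyer S 32,500, then Buyer L 21,250, then Buyer E 11,250.
Buyer S has the top bid and wins; the price is the second-highest bid, 21,250.
Buyer S's payoff = 32,500 − 21,250 = 11,250. All other bidders lose, so their payoff is 0.

Payoffs: Buyer L 0, Buyer S 11,250, Buyer E 0.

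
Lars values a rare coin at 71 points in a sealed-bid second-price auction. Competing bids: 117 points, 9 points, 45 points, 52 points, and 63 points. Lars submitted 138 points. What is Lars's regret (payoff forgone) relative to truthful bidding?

Regret: 46 points.

The highest competing bid is 117 points.
Bidding truthfully at 71 points: the top bid is 117 points (a rival), so Lars loses. Payoff = 0 points.
Bidding 138 points: Lars has the top bid, wins, and pays the second-highest bid 117 points. Payoff = 71 points − 117 points = -46 points.
Regret = truthful payoff − actual payoff = 0 points − -46 points = 46 points.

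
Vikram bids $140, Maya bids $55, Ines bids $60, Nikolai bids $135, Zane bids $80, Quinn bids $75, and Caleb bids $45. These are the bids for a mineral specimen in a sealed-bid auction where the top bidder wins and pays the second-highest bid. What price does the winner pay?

The winner pays $135.

Ranking the bids: Vikram $140 > Nikolai $135 > Zane $80 > Quinn $75 > Ines $60 > Maya $55 > Caleb $45.
Vikram is the highest bidder, so Vikram wins.
Under the second-price rule, the price is the second-highest bid: $135.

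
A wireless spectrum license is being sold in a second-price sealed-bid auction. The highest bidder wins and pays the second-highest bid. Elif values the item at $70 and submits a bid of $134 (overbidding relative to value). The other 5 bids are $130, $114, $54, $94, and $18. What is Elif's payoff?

Highest competing bid: $130.
Elif's bid $134 is the highest overall, so Elif wins and pays the second-highest bid, $130.
Payoff = value − price = $70 − $130 = -$60.

Elif's payoff: -$60.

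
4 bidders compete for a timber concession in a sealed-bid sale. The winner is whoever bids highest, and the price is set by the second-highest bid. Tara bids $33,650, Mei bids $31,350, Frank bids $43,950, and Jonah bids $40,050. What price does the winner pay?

Sorted high to low: Frank $43,950; Jonah $40,050; Tara $33,650; Mei $31,350.
Frank has the highest bid, so Frank wins.
The second-highest bid is $40,050, so that is what Frank pays.

The winner pays $40,050.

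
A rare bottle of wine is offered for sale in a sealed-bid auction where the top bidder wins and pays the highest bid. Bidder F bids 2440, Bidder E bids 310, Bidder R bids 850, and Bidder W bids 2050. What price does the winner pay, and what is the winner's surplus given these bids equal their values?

The winner pays 2440 for a surplus of 0.

Sorted high to low: Bidder F 2440; Bidder W 2050; Bidder R 850; Bidder E 310.
Bidder F is the highest bidder, so Bidder F wins.
Under the first-price rule, the price is the highest bid: 2440.
Surplus = 2440 − 2440 = 0.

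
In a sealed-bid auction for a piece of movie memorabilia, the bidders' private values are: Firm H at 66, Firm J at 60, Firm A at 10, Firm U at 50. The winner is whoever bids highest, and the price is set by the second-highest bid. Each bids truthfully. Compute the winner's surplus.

Surplus = 6.

Bids in descending order: Firm H 66; Firm J 60; Firm U 50; Firm A 10.
Firm H wins with the top bid and pays the second-highest, 60.
Surplus = 66 − 60 = 6.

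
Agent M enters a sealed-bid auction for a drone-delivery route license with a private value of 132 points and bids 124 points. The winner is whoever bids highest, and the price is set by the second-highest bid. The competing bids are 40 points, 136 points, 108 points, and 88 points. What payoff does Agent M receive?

0 points

Highest competing bid: 136 points.
Agent M's bid 124 points is not the highest, so Agent M loses, pays nothing, and earns zero payoff.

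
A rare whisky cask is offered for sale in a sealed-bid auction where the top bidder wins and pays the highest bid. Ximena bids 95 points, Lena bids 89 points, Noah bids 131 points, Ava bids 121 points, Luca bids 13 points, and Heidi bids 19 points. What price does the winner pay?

Ranking the bids: Noah 131 points, then Ava 121 points, then Ximena 95 points, then Lena 89 points, then Heidi 19 points, then Luca 13 points.
Noah is the highest bidder, so Noah wins.
Under the first-price rule, the price is the highest bid: 131 points.

The winner pays 131 points.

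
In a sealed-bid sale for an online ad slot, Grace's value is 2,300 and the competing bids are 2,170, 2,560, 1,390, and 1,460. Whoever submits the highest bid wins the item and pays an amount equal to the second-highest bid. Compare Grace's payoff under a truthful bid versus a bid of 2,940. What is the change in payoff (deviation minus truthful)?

The highest competing bid is 2,560.
Bidding truthfully at 2,300: the top bid is 2,560 (a rival), so Grace loses. Payoff = 0.
Bidding 2,940: Grace has the top bid, wins, and pays the second-highest bid 2,560. Payoff = 2,300 − 2,560 = -260.
Change = -260 − 0 = -260.

Payoff change: -260.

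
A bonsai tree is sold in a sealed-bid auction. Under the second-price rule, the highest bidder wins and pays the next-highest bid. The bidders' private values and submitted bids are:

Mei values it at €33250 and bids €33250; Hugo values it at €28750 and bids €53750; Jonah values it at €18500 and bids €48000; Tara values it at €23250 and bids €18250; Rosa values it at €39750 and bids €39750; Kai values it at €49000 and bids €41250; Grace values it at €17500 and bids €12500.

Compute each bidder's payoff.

Ordered from highest: Hugo €53750 > Jonah €48000 > Kai €41250 > Rosa €39750 > Mei €33250 > Tara €18250 > Grace €12500.
Hugo has the top bid and wins; the price is the second-highest bid, €48000.
Hugo's payoff = €28750 − €48000 = -€19250. All other bidders lose, so their payoff is 0.

Payoffs: Mei €0, Hugo -€19250, Jonah €0, Tara €0, Rosa €0, Kai €0, Grace €0.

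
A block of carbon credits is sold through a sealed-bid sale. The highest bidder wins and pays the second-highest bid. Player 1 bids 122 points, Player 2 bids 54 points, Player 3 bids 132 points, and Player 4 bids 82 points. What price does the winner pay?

Bids in descending order: Player 3 132 points > Player 1 122 points > Player 4 82 points > Player 2 54 points.
Player 3 has the highest bid, so Player 3 wins.
The second-highest bid is 122 points, so that is what Player 3 pays.

Price paid: 122 points.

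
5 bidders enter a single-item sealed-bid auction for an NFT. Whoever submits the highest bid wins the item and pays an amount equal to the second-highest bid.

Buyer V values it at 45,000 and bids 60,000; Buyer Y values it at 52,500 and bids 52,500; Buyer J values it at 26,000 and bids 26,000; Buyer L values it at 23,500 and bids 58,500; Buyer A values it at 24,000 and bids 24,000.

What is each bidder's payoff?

Sorted high to low: Buyer V 60,000 > Buyer L 58,500 > Buyer Y 52,500 > Buyer J 26,000 > Buyer A 24,000.
Buyer V has the top bid and wins; the price is the second-highest bid, 58,500.
Buyer V's payoff = 45,000 − 58,500 = -13,500. All other bidders lose, so their payoff is 0.

Payoffs: Buyer V -13,500, Buyer Y 0, Buyer J 0, Buyer L 0, Buyer A 0.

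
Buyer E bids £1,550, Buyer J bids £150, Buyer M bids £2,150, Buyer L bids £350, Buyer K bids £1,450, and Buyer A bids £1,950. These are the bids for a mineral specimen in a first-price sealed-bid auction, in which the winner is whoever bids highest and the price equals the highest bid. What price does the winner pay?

Bids in descending order: Buyer M £2,150, then Buyer A £1,950, then Buyer E £1,550, then Buyer K £1,450, then Buyer L £350, then Buyer J £150.
Buyer M is the highest bidder, so Buyer M wins.
Under the first-price rule, the price is the highest bid: £2,150.

Price paid: £2,150.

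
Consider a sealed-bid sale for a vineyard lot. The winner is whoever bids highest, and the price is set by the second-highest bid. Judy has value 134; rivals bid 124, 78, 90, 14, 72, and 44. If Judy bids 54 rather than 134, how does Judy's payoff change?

The highest competing bid is 124.
Bidding truthfully at 134: Judy has the top bid, wins, and pays the second-highest bid 124. Payoff = 134 − 124 = 10.
Bidding 54: the top bid is 124 (a rival), so Judy loses. Payoff = 0.
Change = 0 − 10 = -10.

-10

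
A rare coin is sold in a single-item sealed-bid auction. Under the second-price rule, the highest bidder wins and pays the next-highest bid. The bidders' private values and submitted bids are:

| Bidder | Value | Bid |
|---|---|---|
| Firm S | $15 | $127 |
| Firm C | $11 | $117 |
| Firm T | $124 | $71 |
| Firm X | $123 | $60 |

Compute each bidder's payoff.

Firm S -$102, Firm C $0, Firm T $0, Firm X $0.

Ranking the bids: Firm S $127; Firm C $117; Firm T $71; Firm X $60.
Firm S has the top bid and wins; the price is the second-highest bid, $117.
Firm S's payoff = $15 − $117 = -$102. All other bidders lose, so their payoff is 0.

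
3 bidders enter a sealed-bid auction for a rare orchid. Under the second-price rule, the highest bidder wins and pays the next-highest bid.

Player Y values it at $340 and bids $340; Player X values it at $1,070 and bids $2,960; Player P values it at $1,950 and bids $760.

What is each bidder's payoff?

Player Y $0, Player X $310, Player P $0.

Ranking the bids: Player X $2,960 > Player P $760 > Player Y $340.
Player X has the top bid and wins; the price is the second-highest bid, $760.
Player X's payoff = $1,070 − $760 = $310. All other bidders lose, so their payoff is 0.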